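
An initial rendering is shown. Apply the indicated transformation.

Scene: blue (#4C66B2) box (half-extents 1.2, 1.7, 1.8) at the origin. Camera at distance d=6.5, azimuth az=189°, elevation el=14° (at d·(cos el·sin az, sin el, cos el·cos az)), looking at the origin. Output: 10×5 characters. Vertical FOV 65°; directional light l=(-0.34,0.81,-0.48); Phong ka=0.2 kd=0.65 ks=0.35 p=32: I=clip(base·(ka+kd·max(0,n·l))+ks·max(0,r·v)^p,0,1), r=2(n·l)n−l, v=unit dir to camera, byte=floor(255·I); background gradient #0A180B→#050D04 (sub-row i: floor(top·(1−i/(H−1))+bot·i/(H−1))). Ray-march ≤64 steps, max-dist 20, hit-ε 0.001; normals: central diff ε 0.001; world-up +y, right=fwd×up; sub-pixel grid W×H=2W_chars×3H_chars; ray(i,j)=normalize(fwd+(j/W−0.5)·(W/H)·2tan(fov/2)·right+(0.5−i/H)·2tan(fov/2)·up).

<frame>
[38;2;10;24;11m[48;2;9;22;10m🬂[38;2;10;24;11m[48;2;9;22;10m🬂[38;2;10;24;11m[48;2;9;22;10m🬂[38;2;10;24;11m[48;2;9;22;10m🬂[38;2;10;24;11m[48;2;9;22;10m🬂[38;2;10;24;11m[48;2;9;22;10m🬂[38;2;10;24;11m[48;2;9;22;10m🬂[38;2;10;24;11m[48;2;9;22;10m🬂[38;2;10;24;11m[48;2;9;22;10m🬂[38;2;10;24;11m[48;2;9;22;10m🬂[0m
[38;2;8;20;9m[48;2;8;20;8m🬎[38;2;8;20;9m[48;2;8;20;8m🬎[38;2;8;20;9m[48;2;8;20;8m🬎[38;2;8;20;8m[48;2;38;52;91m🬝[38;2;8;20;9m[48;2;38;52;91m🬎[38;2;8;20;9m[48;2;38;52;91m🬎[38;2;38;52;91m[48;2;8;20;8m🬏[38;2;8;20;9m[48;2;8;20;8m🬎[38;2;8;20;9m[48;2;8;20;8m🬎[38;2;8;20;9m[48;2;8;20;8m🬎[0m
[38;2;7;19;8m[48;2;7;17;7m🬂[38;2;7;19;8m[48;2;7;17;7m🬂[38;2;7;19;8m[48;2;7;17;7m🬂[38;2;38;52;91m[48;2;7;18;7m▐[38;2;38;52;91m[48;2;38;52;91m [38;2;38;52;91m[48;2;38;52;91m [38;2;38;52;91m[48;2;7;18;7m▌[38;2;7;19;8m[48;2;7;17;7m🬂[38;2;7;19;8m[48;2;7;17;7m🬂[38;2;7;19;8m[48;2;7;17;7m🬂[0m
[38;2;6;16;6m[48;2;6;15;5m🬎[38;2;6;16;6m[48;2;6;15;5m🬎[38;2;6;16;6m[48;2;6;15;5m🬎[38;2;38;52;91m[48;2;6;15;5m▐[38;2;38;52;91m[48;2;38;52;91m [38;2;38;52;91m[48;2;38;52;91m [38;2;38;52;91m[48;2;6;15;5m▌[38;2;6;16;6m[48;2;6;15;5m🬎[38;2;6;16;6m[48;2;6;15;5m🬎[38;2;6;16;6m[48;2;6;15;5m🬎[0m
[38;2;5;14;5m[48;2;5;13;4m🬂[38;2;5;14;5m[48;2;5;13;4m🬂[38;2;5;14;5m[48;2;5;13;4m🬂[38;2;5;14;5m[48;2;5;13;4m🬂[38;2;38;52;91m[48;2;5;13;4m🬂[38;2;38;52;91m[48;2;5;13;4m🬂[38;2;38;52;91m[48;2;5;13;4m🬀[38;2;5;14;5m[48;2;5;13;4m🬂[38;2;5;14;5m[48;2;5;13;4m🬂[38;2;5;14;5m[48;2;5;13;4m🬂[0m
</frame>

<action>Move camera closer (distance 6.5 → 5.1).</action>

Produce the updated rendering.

<frame>
[38;2;10;24;11m[48;2;9;22;10m🬂[38;2;10;24;11m[48;2;9;22;10m🬂[38;2;10;24;11m[48;2;9;22;10m🬂[38;2;10;24;11m[48;2;9;22;10m🬂[38;2;10;24;11m[48;2;9;22;10m🬂[38;2;10;24;11m[48;2;9;22;10m🬂[38;2;10;24;11m[48;2;9;22;10m🬂[38;2;10;24;11m[48;2;9;22;10m🬂[38;2;10;24;11m[48;2;9;22;10m🬂[38;2;10;24;11m[48;2;9;22;10m🬂[0m
[38;2;8;20;9m[48;2;8;20;8m🬎[38;2;8;20;9m[48;2;8;20;8m🬎[38;2;38;52;91m[48;2;8;20;8m▐[38;2;38;52;91m[48;2;38;52;91m [38;2;38;52;91m[48;2;38;52;91m [38;2;38;52;91m[48;2;38;52;91m [38;2;38;52;91m[48;2;38;52;91m [38;2;8;20;9m[48;2;8;20;8m🬎[38;2;8;20;9m[48;2;8;20;8m🬎[38;2;8;20;9m[48;2;8;20;8m🬎[0m
[38;2;7;19;8m[48;2;7;17;7m🬂[38;2;7;19;8m[48;2;7;17;7m🬂[38;2;38;52;91m[48;2;7;17;7m🬉[38;2;38;52;91m[48;2;38;52;91m [38;2;38;52;91m[48;2;38;52;91m [38;2;38;52;91m[48;2;38;52;91m [38;2;38;52;91m[48;2;38;52;91m [38;2;7;19;8m[48;2;7;17;7m🬂[38;2;7;19;8m[48;2;7;17;7m🬂[38;2;7;19;8m[48;2;7;17;7m🬂[0m
[38;2;6;16;6m[48;2;6;15;5m🬎[38;2;6;16;6m[48;2;6;15;5m🬎[38;2;6;16;6m[48;2;6;15;5m🬎[38;2;38;52;91m[48;2;38;52;91m [38;2;38;52;91m[48;2;38;52;91m [38;2;38;52;91m[48;2;38;52;91m [38;2;38;52;91m[48;2;38;52;91m [38;2;6;16;6m[48;2;6;15;5m🬎[38;2;6;16;6m[48;2;6;15;5m🬎[38;2;6;16;6m[48;2;6;15;5m🬎[0m
[38;2;5;14;5m[48;2;5;13;4m🬂[38;2;5;14;5m[48;2;5;13;4m🬂[38;2;5;14;5m[48;2;5;13;4m🬂[38;2;38;52;91m[48;2;5;13;4m🬎[38;2;38;52;91m[48;2;5;13;4m🬎[38;2;38;52;91m[48;2;38;52;91m [38;2;38;52;91m[48;2;5;13;4m🬝[38;2;5;14;5m[48;2;5;13;4m🬂[38;2;5;14;5m[48;2;5;13;4m🬂[38;2;5;14;5m[48;2;5;13;4m🬂[0m
</frame>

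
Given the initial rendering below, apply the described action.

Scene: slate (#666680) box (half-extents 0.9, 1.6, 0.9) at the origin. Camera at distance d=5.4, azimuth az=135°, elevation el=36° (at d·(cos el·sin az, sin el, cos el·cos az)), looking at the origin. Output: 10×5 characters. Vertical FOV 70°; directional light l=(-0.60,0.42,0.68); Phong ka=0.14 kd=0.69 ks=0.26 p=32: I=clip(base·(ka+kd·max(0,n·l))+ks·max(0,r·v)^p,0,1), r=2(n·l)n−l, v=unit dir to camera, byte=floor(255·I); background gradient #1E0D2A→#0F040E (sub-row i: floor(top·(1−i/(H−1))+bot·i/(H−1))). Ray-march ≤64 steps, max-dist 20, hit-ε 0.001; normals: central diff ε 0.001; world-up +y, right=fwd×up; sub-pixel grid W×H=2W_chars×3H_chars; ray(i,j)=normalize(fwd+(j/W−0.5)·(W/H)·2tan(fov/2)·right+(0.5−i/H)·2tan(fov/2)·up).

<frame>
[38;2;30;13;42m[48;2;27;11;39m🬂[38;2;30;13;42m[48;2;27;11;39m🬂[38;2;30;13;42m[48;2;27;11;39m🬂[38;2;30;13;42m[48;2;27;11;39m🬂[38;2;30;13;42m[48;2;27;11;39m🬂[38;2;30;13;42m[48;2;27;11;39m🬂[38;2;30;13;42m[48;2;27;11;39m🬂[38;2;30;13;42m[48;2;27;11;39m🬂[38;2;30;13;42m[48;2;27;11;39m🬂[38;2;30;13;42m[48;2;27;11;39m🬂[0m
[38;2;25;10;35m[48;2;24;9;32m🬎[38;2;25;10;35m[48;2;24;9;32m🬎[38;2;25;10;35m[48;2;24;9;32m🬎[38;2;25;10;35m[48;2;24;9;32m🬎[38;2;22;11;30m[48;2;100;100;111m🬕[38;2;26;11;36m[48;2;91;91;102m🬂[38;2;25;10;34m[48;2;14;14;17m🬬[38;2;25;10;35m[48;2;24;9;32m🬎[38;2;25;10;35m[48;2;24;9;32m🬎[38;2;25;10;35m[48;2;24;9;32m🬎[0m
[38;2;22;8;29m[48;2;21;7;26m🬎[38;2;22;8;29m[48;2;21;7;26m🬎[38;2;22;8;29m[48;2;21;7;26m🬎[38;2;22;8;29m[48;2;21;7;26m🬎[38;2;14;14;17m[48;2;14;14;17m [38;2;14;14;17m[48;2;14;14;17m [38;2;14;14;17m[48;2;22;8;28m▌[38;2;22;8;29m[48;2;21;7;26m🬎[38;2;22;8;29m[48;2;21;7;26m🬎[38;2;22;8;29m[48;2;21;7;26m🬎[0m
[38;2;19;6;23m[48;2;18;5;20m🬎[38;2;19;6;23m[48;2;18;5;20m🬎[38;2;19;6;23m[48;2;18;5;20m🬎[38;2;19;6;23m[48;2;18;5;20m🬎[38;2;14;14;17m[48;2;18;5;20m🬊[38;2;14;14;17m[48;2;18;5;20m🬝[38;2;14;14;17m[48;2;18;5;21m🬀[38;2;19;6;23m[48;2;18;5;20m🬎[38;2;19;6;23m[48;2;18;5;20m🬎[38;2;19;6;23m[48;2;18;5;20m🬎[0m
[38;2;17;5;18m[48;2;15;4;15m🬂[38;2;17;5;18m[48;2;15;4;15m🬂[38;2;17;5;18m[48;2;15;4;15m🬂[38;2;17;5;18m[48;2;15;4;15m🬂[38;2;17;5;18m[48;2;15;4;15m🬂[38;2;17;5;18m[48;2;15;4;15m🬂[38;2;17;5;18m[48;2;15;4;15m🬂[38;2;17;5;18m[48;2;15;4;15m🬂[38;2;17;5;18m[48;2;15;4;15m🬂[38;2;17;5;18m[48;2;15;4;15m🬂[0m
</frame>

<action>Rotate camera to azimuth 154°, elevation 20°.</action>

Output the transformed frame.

<frame>
[38;2;30;13;42m[48;2;27;11;39m🬂[38;2;30;13;42m[48;2;27;11;39m🬂[38;2;30;13;42m[48;2;27;11;39m🬂[38;2;30;13;42m[48;2;27;11;39m🬂[38;2;30;13;42m[48;2;27;11;39m🬂[38;2;30;13;42m[48;2;27;11;39m🬂[38;2;30;13;42m[48;2;27;11;39m🬂[38;2;30;13;42m[48;2;27;11;39m🬂[38;2;30;13;42m[48;2;27;11;39m🬂[38;2;30;13;42m[48;2;27;11;39m🬂[0m
[38;2;25;10;35m[48;2;24;9;32m🬎[38;2;25;10;35m[48;2;24;9;32m🬎[38;2;25;10;35m[48;2;24;9;32m🬎[38;2;25;10;35m[48;2;24;9;32m🬎[38;2;25;10;35m[48;2;14;14;17m🬎[38;2;25;10;35m[48;2;14;14;17m🬎[38;2;25;10;34m[48;2;14;14;17m🬬[38;2;25;10;35m[48;2;24;9;32m🬎[38;2;25;10;35m[48;2;24;9;32m🬎[38;2;25;10;35m[48;2;24;9;32m🬎[0m
[38;2;22;8;29m[48;2;21;7;26m🬎[38;2;22;8;29m[48;2;21;7;26m🬎[38;2;22;8;29m[48;2;21;7;26m🬎[38;2;22;8;29m[48;2;21;7;26m🬎[38;2;14;14;17m[48;2;14;14;17m [38;2;14;14;17m[48;2;14;14;17m [38;2;14;14;17m[48;2;22;8;28m▌[38;2;22;8;29m[48;2;21;7;26m🬎[38;2;22;8;29m[48;2;21;7;26m🬎[38;2;22;8;29m[48;2;21;7;26m🬎[0m
[38;2;19;6;23m[48;2;18;5;20m🬎[38;2;19;6;23m[48;2;18;5;20m🬎[38;2;19;6;23m[48;2;18;5;20m🬎[38;2;19;6;23m[48;2;18;5;20m🬎[38;2;14;14;17m[48;2;18;5;21m🬨[38;2;14;14;17m[48;2;14;14;17m [38;2;14;14;17m[48;2;18;5;21m🬄[38;2;19;6;23m[48;2;18;5;20m🬎[38;2;19;6;23m[48;2;18;5;20m🬎[38;2;19;6;23m[48;2;18;5;20m🬎[0m
[38;2;17;5;18m[48;2;15;4;15m🬂[38;2;17;5;18m[48;2;15;4;15m🬂[38;2;17;5;18m[48;2;15;4;15m🬂[38;2;17;5;18m[48;2;15;4;15m🬂[38;2;17;5;18m[48;2;15;4;15m🬂[38;2;17;5;18m[48;2;15;4;15m🬂[38;2;17;5;18m[48;2;15;4;15m🬂[38;2;17;5;18m[48;2;15;4;15m🬂[38;2;17;5;18m[48;2;15;4;15m🬂[38;2;17;5;18m[48;2;15;4;15m🬂[0m
</frame>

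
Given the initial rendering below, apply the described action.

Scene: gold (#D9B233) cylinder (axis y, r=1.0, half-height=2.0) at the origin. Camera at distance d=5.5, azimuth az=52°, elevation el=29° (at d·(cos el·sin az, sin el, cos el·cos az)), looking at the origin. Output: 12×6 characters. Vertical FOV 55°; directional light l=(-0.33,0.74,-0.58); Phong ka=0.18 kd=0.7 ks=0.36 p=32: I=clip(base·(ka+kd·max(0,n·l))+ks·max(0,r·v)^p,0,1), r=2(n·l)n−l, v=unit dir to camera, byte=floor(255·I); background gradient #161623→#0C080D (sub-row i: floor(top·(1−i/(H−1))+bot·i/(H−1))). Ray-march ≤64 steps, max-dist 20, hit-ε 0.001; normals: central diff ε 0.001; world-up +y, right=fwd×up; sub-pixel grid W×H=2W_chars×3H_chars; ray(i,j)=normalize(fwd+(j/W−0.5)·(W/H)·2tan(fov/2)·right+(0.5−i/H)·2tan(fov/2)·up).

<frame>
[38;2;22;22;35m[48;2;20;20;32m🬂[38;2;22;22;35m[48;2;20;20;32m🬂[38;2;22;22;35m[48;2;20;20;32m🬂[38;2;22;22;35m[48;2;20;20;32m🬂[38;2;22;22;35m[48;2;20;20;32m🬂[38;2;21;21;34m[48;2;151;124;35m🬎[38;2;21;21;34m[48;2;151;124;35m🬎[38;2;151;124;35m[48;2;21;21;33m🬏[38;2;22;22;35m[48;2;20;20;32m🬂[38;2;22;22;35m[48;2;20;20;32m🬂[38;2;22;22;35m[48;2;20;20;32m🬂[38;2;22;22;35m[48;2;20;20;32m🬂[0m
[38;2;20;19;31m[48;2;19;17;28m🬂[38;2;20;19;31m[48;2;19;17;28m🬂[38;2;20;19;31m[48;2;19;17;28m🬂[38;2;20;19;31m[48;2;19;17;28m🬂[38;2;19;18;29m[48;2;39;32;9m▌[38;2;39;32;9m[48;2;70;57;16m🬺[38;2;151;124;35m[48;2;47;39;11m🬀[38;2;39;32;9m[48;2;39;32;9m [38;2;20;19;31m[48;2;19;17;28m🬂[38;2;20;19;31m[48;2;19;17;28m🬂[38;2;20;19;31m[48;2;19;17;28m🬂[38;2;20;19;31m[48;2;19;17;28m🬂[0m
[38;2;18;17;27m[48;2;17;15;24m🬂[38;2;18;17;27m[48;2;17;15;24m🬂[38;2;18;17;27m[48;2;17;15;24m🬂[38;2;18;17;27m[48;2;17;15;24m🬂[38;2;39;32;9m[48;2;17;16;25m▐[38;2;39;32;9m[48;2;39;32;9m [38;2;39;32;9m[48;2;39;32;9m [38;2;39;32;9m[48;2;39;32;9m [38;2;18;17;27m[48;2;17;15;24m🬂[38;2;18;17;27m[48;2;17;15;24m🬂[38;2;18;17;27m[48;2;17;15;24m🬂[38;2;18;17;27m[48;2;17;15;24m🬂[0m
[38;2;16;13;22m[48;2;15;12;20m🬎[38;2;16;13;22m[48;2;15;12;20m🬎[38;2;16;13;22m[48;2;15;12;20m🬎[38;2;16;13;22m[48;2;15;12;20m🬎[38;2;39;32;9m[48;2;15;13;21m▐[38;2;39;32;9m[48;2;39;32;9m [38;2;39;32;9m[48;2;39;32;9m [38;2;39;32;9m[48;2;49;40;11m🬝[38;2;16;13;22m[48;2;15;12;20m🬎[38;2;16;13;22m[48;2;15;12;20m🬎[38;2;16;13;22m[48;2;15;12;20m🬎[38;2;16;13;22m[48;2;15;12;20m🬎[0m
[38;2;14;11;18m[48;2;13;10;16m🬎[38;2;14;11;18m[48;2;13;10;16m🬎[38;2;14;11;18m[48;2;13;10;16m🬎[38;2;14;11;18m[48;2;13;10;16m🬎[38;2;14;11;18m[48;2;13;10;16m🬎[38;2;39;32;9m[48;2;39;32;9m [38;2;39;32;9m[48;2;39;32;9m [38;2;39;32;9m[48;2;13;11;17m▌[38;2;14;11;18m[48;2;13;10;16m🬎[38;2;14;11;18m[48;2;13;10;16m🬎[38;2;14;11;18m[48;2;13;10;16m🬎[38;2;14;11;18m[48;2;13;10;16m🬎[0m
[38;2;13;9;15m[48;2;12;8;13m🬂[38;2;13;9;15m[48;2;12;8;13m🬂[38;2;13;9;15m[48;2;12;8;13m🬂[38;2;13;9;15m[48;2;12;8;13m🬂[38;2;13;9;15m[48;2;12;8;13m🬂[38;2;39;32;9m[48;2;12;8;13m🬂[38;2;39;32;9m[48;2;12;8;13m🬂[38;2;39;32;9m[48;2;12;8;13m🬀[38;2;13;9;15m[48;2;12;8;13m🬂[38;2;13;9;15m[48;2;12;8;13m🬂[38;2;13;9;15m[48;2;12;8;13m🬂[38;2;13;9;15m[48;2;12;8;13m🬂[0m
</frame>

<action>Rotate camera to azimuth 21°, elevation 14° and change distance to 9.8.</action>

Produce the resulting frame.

<frame>
[38;2;22;22;35m[48;2;20;20;32m🬂[38;2;22;22;35m[48;2;20;20;32m🬂[38;2;22;22;35m[48;2;20;20;32m🬂[38;2;22;22;35m[48;2;20;20;32m🬂[38;2;22;22;35m[48;2;20;20;32m🬂[38;2;22;22;35m[48;2;20;20;32m🬂[38;2;22;22;35m[48;2;20;20;32m🬂[38;2;22;22;35m[48;2;20;20;32m🬂[38;2;22;22;35m[48;2;20;20;32m🬂[38;2;22;22;35m[48;2;20;20;32m🬂[38;2;22;22;35m[48;2;20;20;32m🬂[38;2;22;22;35m[48;2;20;20;32m🬂[0m
[38;2;20;19;31m[48;2;19;17;28m🬂[38;2;20;19;31m[48;2;19;17;28m🬂[38;2;20;19;31m[48;2;19;17;28m🬂[38;2;20;19;31m[48;2;19;17;28m🬂[38;2;20;19;31m[48;2;19;17;28m🬂[38;2;20;19;31m[48;2;19;17;28m🬂[38;2;20;19;31m[48;2;19;17;28m🬂[38;2;20;19;31m[48;2;19;17;28m🬂[38;2;20;19;31m[48;2;19;17;28m🬂[38;2;20;19;31m[48;2;19;17;28m🬂[38;2;20;19;31m[48;2;19;17;28m🬂[38;2;20;19;31m[48;2;19;17;28m🬂[0m
[38;2;18;17;27m[48;2;17;15;24m🬂[38;2;18;17;27m[48;2;17;15;24m🬂[38;2;18;17;27m[48;2;17;15;24m🬂[38;2;18;17;27m[48;2;17;15;24m🬂[38;2;18;17;27m[48;2;17;15;24m🬂[38;2;39;32;9m[48;2;17;16;25m▐[38;2;39;32;9m[48;2;39;32;9m [38;2;18;17;27m[48;2;17;15;24m🬂[38;2;18;17;27m[48;2;17;15;24m🬂[38;2;18;17;27m[48;2;17;15;24m🬂[38;2;18;17;27m[48;2;17;15;24m🬂[38;2;18;17;27m[48;2;17;15;24m🬂[0m
[38;2;16;13;22m[48;2;15;12;20m🬎[38;2;16;13;22m[48;2;15;12;20m🬎[38;2;16;13;22m[48;2;15;12;20m🬎[38;2;16;13;22m[48;2;15;12;20m🬎[38;2;16;13;22m[48;2;15;12;20m🬎[38;2;39;32;9m[48;2;15;13;21m▐[38;2;39;32;9m[48;2;39;32;9m [38;2;16;13;22m[48;2;15;12;20m🬎[38;2;16;13;22m[48;2;15;12;20m🬎[38;2;16;13;22m[48;2;15;12;20m🬎[38;2;16;13;22m[48;2;15;12;20m🬎[38;2;16;13;22m[48;2;15;12;20m🬎[0m
[38;2;14;11;18m[48;2;13;10;16m🬎[38;2;14;11;18m[48;2;13;10;16m🬎[38;2;14;11;18m[48;2;13;10;16m🬎[38;2;14;11;18m[48;2;13;10;16m🬎[38;2;14;11;18m[48;2;13;10;16m🬎[38;2;39;32;9m[48;2;13;10;17m🬁[38;2;39;32;9m[48;2;13;10;16m🬆[38;2;14;11;18m[48;2;13;10;16m🬎[38;2;14;11;18m[48;2;13;10;16m🬎[38;2;14;11;18m[48;2;13;10;16m🬎[38;2;14;11;18m[48;2;13;10;16m🬎[38;2;14;11;18m[48;2;13;10;16m🬎[0m
[38;2;13;9;15m[48;2;12;8;13m🬂[38;2;13;9;15m[48;2;12;8;13m🬂[38;2;13;9;15m[48;2;12;8;13m🬂[38;2;13;9;15m[48;2;12;8;13m🬂[38;2;13;9;15m[48;2;12;8;13m🬂[38;2;13;9;15m[48;2;12;8;13m🬂[38;2;13;9;15m[48;2;12;8;13m🬂[38;2;13;9;15m[48;2;12;8;13m🬂[38;2;13;9;15m[48;2;12;8;13m🬂[38;2;13;9;15m[48;2;12;8;13m🬂[38;2;13;9;15m[48;2;12;8;13m🬂[38;2;13;9;15m[48;2;12;8;13m🬂[0m
</frame>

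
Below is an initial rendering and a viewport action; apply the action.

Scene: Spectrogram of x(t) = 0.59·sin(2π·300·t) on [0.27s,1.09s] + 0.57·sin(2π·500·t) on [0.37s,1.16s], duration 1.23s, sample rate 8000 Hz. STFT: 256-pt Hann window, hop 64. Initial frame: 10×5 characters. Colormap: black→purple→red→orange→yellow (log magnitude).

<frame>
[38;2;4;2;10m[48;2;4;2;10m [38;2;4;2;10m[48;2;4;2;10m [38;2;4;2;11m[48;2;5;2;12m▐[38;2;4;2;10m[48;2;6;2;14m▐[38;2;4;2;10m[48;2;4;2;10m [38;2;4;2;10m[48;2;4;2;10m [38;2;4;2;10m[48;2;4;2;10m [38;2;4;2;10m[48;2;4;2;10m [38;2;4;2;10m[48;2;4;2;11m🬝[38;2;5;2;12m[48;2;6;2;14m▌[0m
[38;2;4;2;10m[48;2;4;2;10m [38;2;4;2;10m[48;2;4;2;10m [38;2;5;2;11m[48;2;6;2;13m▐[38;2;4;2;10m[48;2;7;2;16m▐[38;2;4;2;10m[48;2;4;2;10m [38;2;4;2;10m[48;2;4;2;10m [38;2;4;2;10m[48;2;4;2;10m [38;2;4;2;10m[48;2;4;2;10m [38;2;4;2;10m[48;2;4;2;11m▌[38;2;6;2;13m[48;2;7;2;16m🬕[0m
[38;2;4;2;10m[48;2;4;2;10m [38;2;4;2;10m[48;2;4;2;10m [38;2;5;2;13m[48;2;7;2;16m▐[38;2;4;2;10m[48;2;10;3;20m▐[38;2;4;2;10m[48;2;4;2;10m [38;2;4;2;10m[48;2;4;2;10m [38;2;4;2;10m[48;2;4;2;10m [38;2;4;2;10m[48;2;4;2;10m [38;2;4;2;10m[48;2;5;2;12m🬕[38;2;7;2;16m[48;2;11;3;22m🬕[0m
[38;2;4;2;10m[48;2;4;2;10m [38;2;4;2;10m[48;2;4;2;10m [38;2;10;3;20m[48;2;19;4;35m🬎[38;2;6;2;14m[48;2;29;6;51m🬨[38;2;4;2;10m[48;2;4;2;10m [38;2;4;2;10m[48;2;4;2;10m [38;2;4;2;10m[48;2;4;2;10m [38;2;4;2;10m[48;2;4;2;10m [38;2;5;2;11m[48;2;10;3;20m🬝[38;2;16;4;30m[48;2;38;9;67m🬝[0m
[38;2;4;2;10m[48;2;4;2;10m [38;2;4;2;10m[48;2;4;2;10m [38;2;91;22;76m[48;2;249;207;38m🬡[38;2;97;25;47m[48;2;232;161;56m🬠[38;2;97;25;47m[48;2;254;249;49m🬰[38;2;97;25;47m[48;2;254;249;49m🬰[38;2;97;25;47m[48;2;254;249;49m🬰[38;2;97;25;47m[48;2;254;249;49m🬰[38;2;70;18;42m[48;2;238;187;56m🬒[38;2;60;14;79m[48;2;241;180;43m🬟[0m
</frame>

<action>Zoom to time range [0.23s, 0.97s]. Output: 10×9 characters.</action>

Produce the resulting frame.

<frame>
[38;2;5;2;13m[48;2;4;2;11m▌[38;2;4;2;10m[48;2;6;2;14m▌[38;2;4;2;10m[48;2;4;2;10m [38;2;4;2;10m[48;2;4;2;10m [38;2;4;2;10m[48;2;4;2;10m [38;2;4;2;10m[48;2;4;2;10m [38;2;4;2;10m[48;2;4;2;10m [38;2;4;2;10m[48;2;4;2;10m [38;2;4;2;10m[48;2;4;2;10m [38;2;4;2;10m[48;2;4;2;10m [0m
[38;2;4;2;11m[48;2;5;2;13m▐[38;2;4;2;10m[48;2;6;2;14m▌[38;2;4;2;10m[48;2;4;2;10m [38;2;4;2;10m[48;2;4;2;10m [38;2;4;2;10m[48;2;4;2;10m [38;2;4;2;10m[48;2;4;2;10m [38;2;4;2;10m[48;2;4;2;10m [38;2;4;2;10m[48;2;4;2;10m [38;2;4;2;10m[48;2;4;2;10m [38;2;4;2;10m[48;2;4;2;10m [0m
[38;2;5;2;11m[48;2;6;2;13m▐[38;2;4;2;10m[48;2;6;2;14m▌[38;2;4;2;10m[48;2;4;2;10m [38;2;4;2;10m[48;2;4;2;10m [38;2;4;2;10m[48;2;4;2;10m [38;2;4;2;10m[48;2;4;2;10m [38;2;4;2;10m[48;2;4;2;10m [38;2;4;2;10m[48;2;4;2;10m [38;2;4;2;10m[48;2;4;2;10m [38;2;4;2;10m[48;2;4;2;10m [0m
[38;2;5;2;12m[48;2;6;2;14m▐[38;2;4;2;10m[48;2;7;2;16m▌[38;2;4;2;11m[48;2;4;2;10m▌[38;2;4;2;10m[48;2;4;2;10m [38;2;4;2;10m[48;2;4;2;10m [38;2;4;2;10m[48;2;4;2;10m [38;2;4;2;10m[48;2;4;2;10m [38;2;4;2;10m[48;2;4;2;10m [38;2;4;2;10m[48;2;4;2;10m [38;2;4;2;10m[48;2;4;2;10m [0m
[38;2;5;2;12m[48;2;7;2;16m▐[38;2;4;2;10m[48;2;9;2;18m▌[38;2;4;2;10m[48;2;5;2;11m🬬[38;2;4;2;10m[48;2;4;2;10m [38;2;4;2;10m[48;2;4;2;10m [38;2;4;2;10m[48;2;4;2;10m [38;2;4;2;10m[48;2;4;2;10m [38;2;4;2;10m[48;2;4;2;10m [38;2;4;2;10m[48;2;4;2;10m [38;2;4;2;10m[48;2;4;2;10m [0m
[38;2;6;2;15m[48;2;9;3;19m▐[38;2;4;2;10m[48;2;12;3;24m▌[38;2;4;2;10m[48;2;5;2;12m▐[38;2;4;2;10m[48;2;4;2;10m [38;2;4;2;10m[48;2;4;2;10m [38;2;4;2;10m[48;2;4;2;10m [38;2;4;2;10m[48;2;4;2;10m [38;2;4;2;10m[48;2;4;2;10m [38;2;4;2;10m[48;2;4;2;10m [38;2;4;2;10m[48;2;4;2;10m [0m
[38;2;10;2;20m[48;2;16;4;31m🬨[38;2;4;2;10m[48;2;21;5;39m▌[38;2;4;2;11m[48;2;7;2;16m🬨[38;2;4;2;10m[48;2;4;2;10m [38;2;4;2;10m[48;2;4;2;10m [38;2;4;2;10m[48;2;4;2;10m [38;2;4;2;10m[48;2;4;2;10m [38;2;4;2;10m[48;2;4;2;10m [38;2;4;2;10m[48;2;4;2;10m [38;2;4;2;10m[48;2;4;2;10m [0m
[38;2;21;5;38m[48;2;48;11;73m🬊[38;2;40;10;38m[48;2;253;217;36m🬝[38;2;10;3;21m[48;2;254;249;49m🬎[38;2;4;2;11m[48;2;254;249;49m🬎[38;2;4;2;11m[48;2;254;249;49m🬎[38;2;4;2;11m[48;2;254;249;49m🬎[38;2;4;2;11m[48;2;254;249;49m🬎[38;2;4;2;11m[48;2;254;249;49m🬎[38;2;4;2;11m[48;2;254;249;49m🬎[38;2;4;2;11m[48;2;254;249;49m🬎[0m
[38;2;252;204;31m[48;2;94;23;86m🬎[38;2;253;236;44m[48;2;28;6;51m🬎[38;2;253;235;43m[48;2;11;3;23m🬎[38;2;253;235;43m[48;2;7;2;16m🬎[38;2;253;235;43m[48;2;7;2;16m🬎[38;2;253;235;43m[48;2;7;2;16m🬎[38;2;253;235;43m[48;2;7;2;16m🬎[38;2;253;235;43m[48;2;7;2;16m🬎[38;2;253;235;43m[48;2;7;2;16m🬎[38;2;253;235;43m[48;2;7;2;16m🬎[0m
</frame>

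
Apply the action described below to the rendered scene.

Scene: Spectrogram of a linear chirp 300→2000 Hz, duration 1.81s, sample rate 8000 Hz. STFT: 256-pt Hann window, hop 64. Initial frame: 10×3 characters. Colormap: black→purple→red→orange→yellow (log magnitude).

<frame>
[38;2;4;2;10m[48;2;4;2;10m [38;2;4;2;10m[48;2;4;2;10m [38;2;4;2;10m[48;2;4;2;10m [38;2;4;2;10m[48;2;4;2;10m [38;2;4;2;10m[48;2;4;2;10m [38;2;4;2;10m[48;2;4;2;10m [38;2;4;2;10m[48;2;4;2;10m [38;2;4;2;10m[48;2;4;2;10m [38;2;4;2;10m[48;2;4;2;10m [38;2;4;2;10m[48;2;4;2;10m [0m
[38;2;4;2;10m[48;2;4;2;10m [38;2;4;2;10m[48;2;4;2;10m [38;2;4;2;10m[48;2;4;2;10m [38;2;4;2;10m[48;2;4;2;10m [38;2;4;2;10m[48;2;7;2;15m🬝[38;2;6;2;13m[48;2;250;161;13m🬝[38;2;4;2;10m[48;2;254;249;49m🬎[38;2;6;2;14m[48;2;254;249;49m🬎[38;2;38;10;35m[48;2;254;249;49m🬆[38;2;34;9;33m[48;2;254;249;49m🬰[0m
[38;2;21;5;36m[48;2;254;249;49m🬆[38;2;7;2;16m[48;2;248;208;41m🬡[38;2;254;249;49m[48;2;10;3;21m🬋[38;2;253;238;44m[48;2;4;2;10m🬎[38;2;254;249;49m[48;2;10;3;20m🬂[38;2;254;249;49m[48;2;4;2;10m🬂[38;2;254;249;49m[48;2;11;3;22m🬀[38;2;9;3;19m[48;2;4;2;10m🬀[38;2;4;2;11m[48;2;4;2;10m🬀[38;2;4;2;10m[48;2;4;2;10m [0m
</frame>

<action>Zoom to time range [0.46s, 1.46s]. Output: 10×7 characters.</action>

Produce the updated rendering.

<frame>
[38;2;4;2;10m[48;2;4;2;10m [38;2;4;2;10m[48;2;4;2;10m [38;2;4;2;10m[48;2;4;2;10m [38;2;4;2;10m[48;2;4;2;10m [38;2;4;2;10m[48;2;4;2;10m [38;2;4;2;10m[48;2;4;2;10m [38;2;4;2;10m[48;2;4;2;10m [38;2;4;2;10m[48;2;4;2;10m [38;2;4;2;10m[48;2;4;2;10m [38;2;4;2;10m[48;2;4;2;10m [0m
[38;2;4;2;10m[48;2;4;2;10m [38;2;4;2;10m[48;2;4;2;10m [38;2;4;2;10m[48;2;4;2;10m [38;2;4;2;10m[48;2;4;2;10m [38;2;4;2;10m[48;2;4;2;10m [38;2;4;2;10m[48;2;4;2;10m [38;2;4;2;10m[48;2;4;2;10m [38;2;4;2;10m[48;2;4;2;10m [38;2;4;2;10m[48;2;4;2;10m [38;2;4;2;10m[48;2;4;2;10m [0m
[38;2;4;2;10m[48;2;4;2;10m [38;2;4;2;10m[48;2;4;2;10m [38;2;4;2;10m[48;2;4;2;10m [38;2;4;2;10m[48;2;4;2;10m [38;2;4;2;10m[48;2;4;2;10m [38;2;4;2;10m[48;2;4;2;10m [38;2;4;2;10m[48;2;4;2;10m [38;2;4;2;10m[48;2;4;2;10m [38;2;4;2;10m[48;2;4;2;10m [38;2;4;2;10m[48;2;4;2;10m [0m
[38;2;4;2;10m[48;2;4;2;10m [38;2;4;2;10m[48;2;4;2;10m [38;2;4;2;10m[48;2;4;2;10m [38;2;4;2;10m[48;2;4;2;10m [38;2;4;2;10m[48;2;4;2;10m [38;2;4;2;10m[48;2;4;2;10m [38;2;4;2;10m[48;2;4;2;10m [38;2;4;2;10m[48;2;5;2;12m🬝[38;2;4;2;10m[48;2;9;3;19m🬝[38;2;6;2;14m[48;2;82;20;87m🬝[0m
[38;2;4;2;10m[48;2;4;2;11m🬝[38;2;4;2;10m[48;2;6;2;13m🬝[38;2;4;2;11m[48;2;12;3;23m🬝[38;2;8;2;17m[48;2;159;40;82m🬝[38;2;6;2;13m[48;2;254;245;48m🬎[38;2;33;8;38m[48;2;254;249;49m🬎[38;2;8;2;17m[48;2;253;237;44m🬂[38;2;53;13;63m[48;2;254;249;49m🬰[38;2;253;236;44m[48;2;8;2;17m🬎[38;2;254;249;49m[48;2;42;10;38m🬂[0m
[38;2;10;3;21m[48;2;250;219;42m🬂[38;2;241;193;52m[48;2;24;6;44m🬍[38;2;253;229;41m[48;2;7;2;15m🬎[38;2;254;249;49m[48;2;18;4;34m🬂[38;2;253;225;39m[48;2;5;2;13m🬂[38;2;76;18;88m[48;2;6;2;14m🬀[38;2;8;2;17m[48;2;4;2;10m🬂[38;2;5;2;11m[48;2;4;2;10m🬂[38;2;4;2;11m[48;2;4;2;10m🬀[38;2;4;2;10m[48;2;4;2;10m [0m
[38;2;6;2;14m[48;2;4;2;10m🬂[38;2;4;2;11m[48;2;4;2;10m🬂[38;2;4;2;10m[48;2;4;2;10m [38;2;4;2;10m[48;2;4;2;10m [38;2;4;2;10m[48;2;4;2;10m [38;2;4;2;10m[48;2;4;2;10m [38;2;4;2;10m[48;2;4;2;10m [38;2;4;2;10m[48;2;4;2;10m [38;2;4;2;10m[48;2;4;2;10m [38;2;4;2;10m[48;2;4;2;10m [0m
</frame>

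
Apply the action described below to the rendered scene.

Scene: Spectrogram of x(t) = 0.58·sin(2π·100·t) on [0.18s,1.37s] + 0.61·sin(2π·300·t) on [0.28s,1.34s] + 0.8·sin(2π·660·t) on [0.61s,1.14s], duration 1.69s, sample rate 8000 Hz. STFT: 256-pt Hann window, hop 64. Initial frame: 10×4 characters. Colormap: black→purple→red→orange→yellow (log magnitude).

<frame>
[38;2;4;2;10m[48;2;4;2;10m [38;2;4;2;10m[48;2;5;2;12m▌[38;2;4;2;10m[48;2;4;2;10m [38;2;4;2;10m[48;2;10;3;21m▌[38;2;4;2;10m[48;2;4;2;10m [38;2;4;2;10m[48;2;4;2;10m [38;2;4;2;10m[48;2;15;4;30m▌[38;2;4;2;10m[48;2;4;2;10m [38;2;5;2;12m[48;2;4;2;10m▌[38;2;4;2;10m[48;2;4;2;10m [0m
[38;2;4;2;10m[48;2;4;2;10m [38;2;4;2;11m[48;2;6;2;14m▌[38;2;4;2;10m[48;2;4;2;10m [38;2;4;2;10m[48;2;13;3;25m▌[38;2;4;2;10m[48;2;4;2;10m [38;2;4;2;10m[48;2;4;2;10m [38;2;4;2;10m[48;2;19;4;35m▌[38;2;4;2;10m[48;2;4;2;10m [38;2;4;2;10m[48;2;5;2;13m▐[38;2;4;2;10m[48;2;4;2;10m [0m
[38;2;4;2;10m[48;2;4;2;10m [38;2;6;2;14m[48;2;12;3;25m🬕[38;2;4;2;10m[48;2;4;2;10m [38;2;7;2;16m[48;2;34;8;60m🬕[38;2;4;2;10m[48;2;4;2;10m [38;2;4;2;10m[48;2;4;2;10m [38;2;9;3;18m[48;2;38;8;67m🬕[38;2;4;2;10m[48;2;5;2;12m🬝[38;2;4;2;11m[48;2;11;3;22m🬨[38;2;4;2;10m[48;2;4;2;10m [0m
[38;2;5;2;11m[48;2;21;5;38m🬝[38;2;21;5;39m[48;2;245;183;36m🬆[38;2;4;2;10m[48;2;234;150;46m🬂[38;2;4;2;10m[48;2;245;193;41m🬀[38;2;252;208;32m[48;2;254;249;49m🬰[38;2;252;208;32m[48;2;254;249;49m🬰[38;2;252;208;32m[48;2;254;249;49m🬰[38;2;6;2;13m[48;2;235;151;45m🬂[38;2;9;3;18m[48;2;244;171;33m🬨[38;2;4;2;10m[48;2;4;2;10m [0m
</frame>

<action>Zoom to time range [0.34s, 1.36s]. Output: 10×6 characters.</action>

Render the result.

<frame>
[38;2;4;2;10m[48;2;4;2;10m [38;2;4;2;10m[48;2;4;2;10m [38;2;4;2;10m[48;2;10;3;20m▌[38;2;4;2;10m[48;2;4;2;10m [38;2;4;2;10m[48;2;4;2;10m [38;2;4;2;10m[48;2;4;2;10m [38;2;4;2;10m[48;2;4;2;10m [38;2;4;2;10m[48;2;11;3;22m▌[38;2;4;2;10m[48;2;17;4;32m▐[38;2;4;2;10m[48;2;4;2;11m▌[0m
[38;2;4;2;10m[48;2;4;2;10m [38;2;4;2;10m[48;2;4;2;10m [38;2;4;2;10m[48;2;11;3;22m▌[38;2;4;2;10m[48;2;4;2;10m [38;2;4;2;10m[48;2;4;2;10m [38;2;4;2;10m[48;2;4;2;10m [38;2;4;2;10m[48;2;4;2;10m [38;2;4;2;10m[48;2;11;3;22m▌[38;2;4;2;10m[48;2;18;5;34m▐[38;2;4;2;10m[48;2;5;2;11m🬕[0m
[38;2;4;2;10m[48;2;4;2;10m [38;2;4;2;10m[48;2;4;2;10m [38;2;4;2;10m[48;2;13;3;26m▌[38;2;4;2;10m[48;2;4;2;10m [38;2;4;2;10m[48;2;4;2;10m [38;2;4;2;10m[48;2;4;2;10m [38;2;4;2;10m[48;2;4;2;10m [38;2;4;2;10m[48;2;13;3;25m▌[38;2;4;2;10m[48;2;21;5;39m▐[38;2;4;2;10m[48;2;5;2;12m▌[0m
[38;2;4;2;10m[48;2;4;2;10m [38;2;4;2;10m[48;2;4;2;10m [38;2;4;2;10m[48;2;20;5;38m▌[38;2;4;2;10m[48;2;4;2;10m [38;2;4;2;10m[48;2;4;2;10m [38;2;4;2;10m[48;2;4;2;10m [38;2;4;2;10m[48;2;4;2;10m [38;2;4;2;10m[48;2;18;4;33m▌[38;2;4;2;10m[48;2;29;7;52m▐[38;2;4;2;10m[48;2;6;2;14m▌[0m
[38;2;4;2;10m[48;2;4;2;10m [38;2;4;2;10m[48;2;4;2;10m [38;2;20;5;35m[48;2;252;202;30m🬝[38;2;4;2;10m[48;2;252;200;29m🬎[38;2;4;2;10m[48;2;252;200;29m🬎[38;2;4;2;10m[48;2;252;200;29m🬎[38;2;4;2;10m[48;2;252;200;29m🬎[38;2;18;4;34m[48;2;252;201;30m🬎[38;2;26;7;38m[48;2;250;169;17m🬬[38;2;5;2;11m[48;2;14;3;26m🬕[0m
[38;2;7;2;16m[48;2;253;215;35m🬂[38;2;7;2;16m[48;2;253;215;35m🬂[38;2;7;2;16m[48;2;253;222;38m🬀[38;2;254;249;49m[48;2;253;215;35m🬂[38;2;254;249;49m[48;2;253;215;35m🬂[38;2;254;249;49m[48;2;253;215;35m🬂[38;2;254;249;49m[48;2;253;215;35m🬂[38;2;254;249;49m[48;2;253;216;35m🬂[38;2;7;2;16m[48;2;252;209;33m🬁[38;2;21;5;40m[48;2;253;215;35m🬂[0m
</frame>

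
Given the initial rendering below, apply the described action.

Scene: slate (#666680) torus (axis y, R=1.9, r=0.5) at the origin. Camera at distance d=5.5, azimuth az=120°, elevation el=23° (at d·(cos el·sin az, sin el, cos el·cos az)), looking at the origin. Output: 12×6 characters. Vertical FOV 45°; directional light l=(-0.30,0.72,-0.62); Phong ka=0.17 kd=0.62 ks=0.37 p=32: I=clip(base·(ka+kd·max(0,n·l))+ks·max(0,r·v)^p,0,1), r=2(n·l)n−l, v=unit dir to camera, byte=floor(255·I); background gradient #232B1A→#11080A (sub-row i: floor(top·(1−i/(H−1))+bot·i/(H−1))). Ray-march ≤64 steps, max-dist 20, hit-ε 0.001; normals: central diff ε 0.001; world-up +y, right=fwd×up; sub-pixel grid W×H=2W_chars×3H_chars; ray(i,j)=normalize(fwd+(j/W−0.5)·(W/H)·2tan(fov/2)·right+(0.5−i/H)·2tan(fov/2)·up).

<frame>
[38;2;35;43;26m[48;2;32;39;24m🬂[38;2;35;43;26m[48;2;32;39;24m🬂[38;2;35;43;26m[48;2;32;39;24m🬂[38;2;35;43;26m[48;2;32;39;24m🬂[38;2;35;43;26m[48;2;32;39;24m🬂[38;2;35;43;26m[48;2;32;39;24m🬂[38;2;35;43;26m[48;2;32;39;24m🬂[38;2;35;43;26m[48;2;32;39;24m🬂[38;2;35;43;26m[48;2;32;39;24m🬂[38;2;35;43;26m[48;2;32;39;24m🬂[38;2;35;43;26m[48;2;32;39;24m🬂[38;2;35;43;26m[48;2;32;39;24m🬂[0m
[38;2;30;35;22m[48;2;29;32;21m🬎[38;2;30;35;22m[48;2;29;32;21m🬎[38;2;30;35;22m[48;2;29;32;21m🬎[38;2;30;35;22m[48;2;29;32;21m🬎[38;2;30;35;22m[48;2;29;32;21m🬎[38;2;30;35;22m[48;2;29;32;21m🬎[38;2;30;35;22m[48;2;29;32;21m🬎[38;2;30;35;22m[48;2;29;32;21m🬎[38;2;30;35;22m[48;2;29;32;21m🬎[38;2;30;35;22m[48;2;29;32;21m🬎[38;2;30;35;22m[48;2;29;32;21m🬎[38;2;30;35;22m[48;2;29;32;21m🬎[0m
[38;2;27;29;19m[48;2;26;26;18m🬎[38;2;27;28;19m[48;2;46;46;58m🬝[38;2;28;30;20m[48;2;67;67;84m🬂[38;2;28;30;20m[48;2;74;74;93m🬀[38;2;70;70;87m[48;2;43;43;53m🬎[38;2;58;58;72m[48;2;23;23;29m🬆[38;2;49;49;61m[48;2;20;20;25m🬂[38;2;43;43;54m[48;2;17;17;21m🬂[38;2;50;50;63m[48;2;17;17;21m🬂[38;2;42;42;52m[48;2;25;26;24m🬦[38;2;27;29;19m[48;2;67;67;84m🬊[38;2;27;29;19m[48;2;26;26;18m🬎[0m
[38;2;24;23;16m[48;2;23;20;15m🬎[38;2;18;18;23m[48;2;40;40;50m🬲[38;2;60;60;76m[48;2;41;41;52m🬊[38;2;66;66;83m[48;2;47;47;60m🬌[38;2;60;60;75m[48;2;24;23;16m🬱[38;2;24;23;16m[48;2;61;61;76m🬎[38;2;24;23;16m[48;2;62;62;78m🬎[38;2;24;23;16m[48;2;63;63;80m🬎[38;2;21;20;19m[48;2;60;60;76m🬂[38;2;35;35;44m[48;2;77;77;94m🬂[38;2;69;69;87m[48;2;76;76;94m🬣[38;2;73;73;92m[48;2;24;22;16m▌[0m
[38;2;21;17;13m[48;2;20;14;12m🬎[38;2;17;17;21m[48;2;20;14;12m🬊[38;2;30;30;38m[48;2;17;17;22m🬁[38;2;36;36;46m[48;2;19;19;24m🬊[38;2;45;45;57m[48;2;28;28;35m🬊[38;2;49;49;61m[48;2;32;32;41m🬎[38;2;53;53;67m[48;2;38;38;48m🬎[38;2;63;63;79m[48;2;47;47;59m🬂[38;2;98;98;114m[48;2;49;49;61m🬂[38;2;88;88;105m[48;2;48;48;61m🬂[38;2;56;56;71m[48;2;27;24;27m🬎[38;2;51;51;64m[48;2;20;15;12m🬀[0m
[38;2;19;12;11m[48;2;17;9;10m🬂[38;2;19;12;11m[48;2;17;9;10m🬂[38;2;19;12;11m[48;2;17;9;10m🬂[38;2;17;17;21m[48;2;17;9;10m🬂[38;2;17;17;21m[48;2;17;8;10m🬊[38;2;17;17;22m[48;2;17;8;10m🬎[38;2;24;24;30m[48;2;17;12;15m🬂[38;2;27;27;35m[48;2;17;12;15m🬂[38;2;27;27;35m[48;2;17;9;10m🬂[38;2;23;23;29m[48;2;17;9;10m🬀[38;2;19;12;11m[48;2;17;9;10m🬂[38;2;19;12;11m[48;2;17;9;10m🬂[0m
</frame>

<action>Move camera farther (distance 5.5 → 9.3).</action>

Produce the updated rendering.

<frame>
[38;2;35;43;26m[48;2;32;39;24m🬂[38;2;35;43;26m[48;2;32;39;24m🬂[38;2;35;43;26m[48;2;32;39;24m🬂[38;2;35;43;26m[48;2;32;39;24m🬂[38;2;35;43;26m[48;2;32;39;24m🬂[38;2;35;43;26m[48;2;32;39;24m🬂[38;2;35;43;26m[48;2;32;39;24m🬂[38;2;35;43;26m[48;2;32;39;24m🬂[38;2;35;43;26m[48;2;32;39;24m🬂[38;2;35;43;26m[48;2;32;39;24m🬂[38;2;35;43;26m[48;2;32;39;24m🬂[38;2;35;43;26m[48;2;32;39;24m🬂[0m
[38;2;30;35;22m[48;2;29;32;21m🬎[38;2;30;35;22m[48;2;29;32;21m🬎[38;2;30;35;22m[48;2;29;32;21m🬎[38;2;30;35;22m[48;2;29;32;21m🬎[38;2;30;35;22m[48;2;29;32;21m🬎[38;2;30;35;22m[48;2;29;32;21m🬎[38;2;30;35;22m[48;2;29;32;21m🬎[38;2;30;35;22m[48;2;29;32;21m🬎[38;2;30;35;22m[48;2;29;32;21m🬎[38;2;30;35;22m[48;2;29;32;21m🬎[38;2;30;35;22m[48;2;29;32;21m🬎[38;2;30;35;22m[48;2;29;32;21m🬎[0m
[38;2;27;29;19m[48;2;26;26;18m🬎[38;2;27;29;19m[48;2;26;26;18m🬎[38;2;27;29;19m[48;2;26;26;18m🬎[38;2;27;28;19m[48;2;42;42;52m🬝[38;2;27;29;19m[48;2;72;72;90m🬆[38;2;29;30;26m[48;2;62;62;78m🬡[38;2;51;51;64m[48;2;22;23;20m🬋[38;2;54;54;69m[48;2;22;23;20m🬋[38;2;29;31;25m[48;2;76;76;95m🬝[38;2;27;29;19m[48;2;26;26;18m🬎[38;2;27;29;19m[48;2;26;26;18m🬎[38;2;27;29;19m[48;2;26;26;18m🬎[0m
[38;2;24;23;16m[48;2;23;20;15m🬎[38;2;24;23;16m[48;2;23;20;15m🬎[38;2;24;23;16m[48;2;23;20;15m🬎[38;2;39;39;49m[48;2;21;20;18m🬁[38;2;55;55;69m[48;2;26;26;33m🬈[38;2;30;29;30m[48;2;58;58;72m🬰[38;2;25;24;17m[48;2;55;55;69m🬂[38;2;21;20;19m[48;2;61;61;76m🬂[38;2;84;84;102m[48;2;50;50;62m🬍[38;2;24;23;16m[48;2;23;20;15m🬎[38;2;24;23;16m[48;2;23;20;15m🬎[38;2;24;23;16m[48;2;23;20;15m🬎[0m
[38;2;21;17;13m[48;2;20;14;12m🬎[38;2;21;17;13m[48;2;20;14;12m🬎[38;2;21;17;13m[48;2;20;14;12m🬎[38;2;21;17;13m[48;2;20;14;12m🬎[38;2;17;17;21m[48;2;20;15;12m🬁[38;2;17;17;21m[48;2;20;15;12m🬂[38;2;18;18;23m[48;2;20;15;12m🬂[38;2;19;19;24m[48;2;20;15;12m🬂[38;2;21;17;13m[48;2;20;14;12m🬎[38;2;21;17;13m[48;2;20;14;12m🬎[38;2;21;17;13m[48;2;20;14;12m🬎[38;2;21;17;13m[48;2;20;14;12m🬎[0m
[38;2;19;12;11m[48;2;17;9;10m🬂[38;2;19;12;11m[48;2;17;9;10m🬂[38;2;19;12;11m[48;2;17;9;10m🬂[38;2;19;12;11m[48;2;17;9;10m🬂[38;2;19;12;11m[48;2;17;9;10m🬂[38;2;19;12;11m[48;2;17;9;10m🬂[38;2;19;12;11m[48;2;17;9;10m🬂[38;2;19;12;11m[48;2;17;9;10m🬂[38;2;19;12;11m[48;2;17;9;10m🬂[38;2;19;12;11m[48;2;17;9;10m🬂[38;2;19;12;11m[48;2;17;9;10m🬂[38;2;19;12;11m[48;2;17;9;10m🬂[0m
</frame>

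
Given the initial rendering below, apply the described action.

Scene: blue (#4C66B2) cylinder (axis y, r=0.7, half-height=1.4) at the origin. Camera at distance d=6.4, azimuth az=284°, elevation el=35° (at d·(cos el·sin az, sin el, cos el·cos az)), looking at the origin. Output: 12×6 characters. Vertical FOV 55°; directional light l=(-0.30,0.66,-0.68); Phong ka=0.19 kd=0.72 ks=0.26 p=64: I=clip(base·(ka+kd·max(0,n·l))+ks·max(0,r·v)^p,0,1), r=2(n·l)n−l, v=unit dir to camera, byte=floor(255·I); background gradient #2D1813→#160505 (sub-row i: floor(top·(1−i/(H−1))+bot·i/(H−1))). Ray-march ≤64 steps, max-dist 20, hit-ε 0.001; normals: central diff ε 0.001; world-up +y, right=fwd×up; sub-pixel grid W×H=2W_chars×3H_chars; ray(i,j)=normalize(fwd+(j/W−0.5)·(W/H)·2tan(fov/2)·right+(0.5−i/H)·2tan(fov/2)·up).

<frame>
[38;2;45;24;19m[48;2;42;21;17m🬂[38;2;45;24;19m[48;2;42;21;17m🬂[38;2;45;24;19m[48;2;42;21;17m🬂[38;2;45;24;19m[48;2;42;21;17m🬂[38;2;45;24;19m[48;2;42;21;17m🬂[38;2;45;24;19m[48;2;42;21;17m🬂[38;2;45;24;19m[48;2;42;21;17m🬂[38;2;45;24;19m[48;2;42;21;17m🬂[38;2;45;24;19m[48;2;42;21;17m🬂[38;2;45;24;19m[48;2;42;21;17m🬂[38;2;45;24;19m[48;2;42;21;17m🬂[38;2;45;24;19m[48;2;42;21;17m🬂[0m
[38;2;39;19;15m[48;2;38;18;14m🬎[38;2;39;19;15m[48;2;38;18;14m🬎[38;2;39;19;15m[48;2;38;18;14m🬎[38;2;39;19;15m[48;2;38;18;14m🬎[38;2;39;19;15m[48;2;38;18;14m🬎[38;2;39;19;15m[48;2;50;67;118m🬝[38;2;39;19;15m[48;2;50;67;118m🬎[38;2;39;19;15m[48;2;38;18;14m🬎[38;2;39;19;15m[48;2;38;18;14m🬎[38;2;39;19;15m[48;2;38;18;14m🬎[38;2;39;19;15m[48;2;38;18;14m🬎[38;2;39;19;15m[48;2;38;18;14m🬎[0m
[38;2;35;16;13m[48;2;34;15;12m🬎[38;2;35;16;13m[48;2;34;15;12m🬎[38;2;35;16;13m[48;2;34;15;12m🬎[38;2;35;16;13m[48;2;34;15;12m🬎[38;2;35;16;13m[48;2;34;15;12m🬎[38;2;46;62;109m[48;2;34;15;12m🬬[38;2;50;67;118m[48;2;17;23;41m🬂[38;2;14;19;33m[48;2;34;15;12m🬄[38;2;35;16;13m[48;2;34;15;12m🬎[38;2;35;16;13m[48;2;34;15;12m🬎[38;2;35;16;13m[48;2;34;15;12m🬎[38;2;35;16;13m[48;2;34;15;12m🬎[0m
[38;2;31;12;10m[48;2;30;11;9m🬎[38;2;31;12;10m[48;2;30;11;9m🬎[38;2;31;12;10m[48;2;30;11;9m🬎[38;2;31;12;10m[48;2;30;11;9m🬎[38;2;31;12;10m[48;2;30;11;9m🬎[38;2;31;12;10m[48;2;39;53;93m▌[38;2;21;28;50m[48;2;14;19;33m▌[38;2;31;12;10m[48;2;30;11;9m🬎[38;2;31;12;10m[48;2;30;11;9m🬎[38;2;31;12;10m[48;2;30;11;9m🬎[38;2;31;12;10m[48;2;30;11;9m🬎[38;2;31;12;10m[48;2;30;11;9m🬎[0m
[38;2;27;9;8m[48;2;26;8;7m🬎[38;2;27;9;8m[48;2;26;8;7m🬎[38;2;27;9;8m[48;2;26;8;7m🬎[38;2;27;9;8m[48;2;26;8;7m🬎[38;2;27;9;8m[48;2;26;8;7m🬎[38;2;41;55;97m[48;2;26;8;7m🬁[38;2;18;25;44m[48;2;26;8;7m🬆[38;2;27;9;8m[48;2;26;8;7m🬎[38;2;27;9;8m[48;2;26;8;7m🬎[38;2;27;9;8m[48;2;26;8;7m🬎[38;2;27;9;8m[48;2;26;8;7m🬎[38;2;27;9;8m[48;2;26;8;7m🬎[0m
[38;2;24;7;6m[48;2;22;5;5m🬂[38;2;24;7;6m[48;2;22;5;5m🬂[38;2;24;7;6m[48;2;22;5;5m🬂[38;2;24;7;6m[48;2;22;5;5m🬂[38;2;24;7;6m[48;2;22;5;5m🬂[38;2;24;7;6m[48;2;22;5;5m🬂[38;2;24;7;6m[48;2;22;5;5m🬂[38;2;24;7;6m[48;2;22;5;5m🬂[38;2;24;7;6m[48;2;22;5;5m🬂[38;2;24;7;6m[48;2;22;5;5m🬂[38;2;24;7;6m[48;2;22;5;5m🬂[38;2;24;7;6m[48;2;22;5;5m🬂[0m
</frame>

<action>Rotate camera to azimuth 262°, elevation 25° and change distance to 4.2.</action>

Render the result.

<frame>
[38;2;45;24;19m[48;2;42;21;17m🬂[38;2;45;24;19m[48;2;42;21;17m🬂[38;2;45;24;19m[48;2;42;21;17m🬂[38;2;45;24;19m[48;2;42;21;17m🬂[38;2;45;24;19m[48;2;42;21;17m🬂[38;2;45;24;19m[48;2;42;21;17m🬂[38;2;45;24;19m[48;2;42;21;17m🬂[38;2;45;24;19m[48;2;42;21;17m🬂[38;2;45;24;19m[48;2;42;21;17m🬂[38;2;45;24;19m[48;2;42;21;17m🬂[38;2;45;24;19m[48;2;42;21;17m🬂[38;2;45;24;19m[48;2;42;21;17m🬂[0m
[38;2;39;19;15m[48;2;38;18;14m🬎[38;2;39;19;15m[48;2;38;18;14m🬎[38;2;39;19;15m[48;2;38;18;14m🬎[38;2;39;19;15m[48;2;38;18;14m🬎[38;2;39;19;15m[48;2;53;71;125m▌[38;2;43;58;102m[48;2;50;67;118m🬦[38;2;50;67;118m[48;2;30;41;72m🬂[38;2;50;67;118m[48;2;14;19;33m🬂[38;2;39;19;15m[48;2;38;18;14m🬎[38;2;39;19;15m[48;2;38;18;14m🬎[38;2;39;19;15m[48;2;38;18;14m🬎[38;2;39;19;15m[48;2;38;18;14m🬎[0m
[38;2;35;16;13m[48;2;34;15;12m🬎[38;2;35;16;13m[48;2;34;15;12m🬎[38;2;35;16;13m[48;2;34;15;12m🬎[38;2;35;16;13m[48;2;34;15;12m🬎[38;2;54;72;127m[48;2;35;16;13m▐[38;2;44;59;103m[48;2;51;68;120m▐[38;2;35;48;84m[48;2;25;34;59m▌[38;2;14;19;33m[48;2;14;19;33m [38;2;35;16;13m[48;2;34;15;12m🬎[38;2;35;16;13m[48;2;34;15;12m🬎[38;2;35;16;13m[48;2;34;15;12m🬎[38;2;35;16;13m[48;2;34;15;12m🬎[0m
[38;2;31;12;10m[48;2;30;11;9m🬎[38;2;31;12;10m[48;2;30;11;9m🬎[38;2;31;12;10m[48;2;30;11;9m🬎[38;2;31;12;10m[48;2;30;11;9m🬎[38;2;31;12;10m[48;2;30;11;9m🬎[38;2;44;60;105m[48;2;52;69;122m▐[38;2;35;48;84m[48;2;24;32;57m▌[38;2;14;19;33m[48;2;31;12;10m▌[38;2;31;12;10m[48;2;30;11;9m🬎[38;2;31;12;10m[48;2;30;11;9m🬎[38;2;31;12;10m[48;2;30;11;9m🬎[38;2;31;12;10m[48;2;30;11;9m🬎[0m
[38;2;27;9;8m[48;2;26;8;7m🬎[38;2;27;9;8m[48;2;26;8;7m🬎[38;2;27;9;8m[48;2;26;8;7m🬎[38;2;27;9;8m[48;2;26;8;7m🬎[38;2;27;9;8m[48;2;26;8;7m🬎[38;2;45;61;107m[48;2;53;71;125m▐[38;2;35;48;84m[48;2;23;31;55m▌[38;2;14;19;33m[48;2;27;9;8m▌[38;2;27;9;8m[48;2;26;8;7m🬎[38;2;27;9;8m[48;2;26;8;7m🬎[38;2;27;9;8m[48;2;26;8;7m🬎[38;2;27;9;8m[48;2;26;8;7m🬎[0m
[38;2;24;7;6m[48;2;22;5;5m🬂[38;2;24;7;6m[48;2;22;5;5m🬂[38;2;24;7;6m[48;2;22;5;5m🬂[38;2;24;7;6m[48;2;22;5;5m🬂[38;2;24;7;6m[48;2;22;5;5m🬂[38;2;46;62;108m[48;2;22;5;5m🬁[38;2;28;39;68m[48;2;22;5;5m🬂[38;2;24;7;6m[48;2;22;5;5m🬂[38;2;24;7;6m[48;2;22;5;5m🬂[38;2;24;7;6m[48;2;22;5;5m🬂[38;2;24;7;6m[48;2;22;5;5m🬂[38;2;24;7;6m[48;2;22;5;5m🬂[0m
</frame>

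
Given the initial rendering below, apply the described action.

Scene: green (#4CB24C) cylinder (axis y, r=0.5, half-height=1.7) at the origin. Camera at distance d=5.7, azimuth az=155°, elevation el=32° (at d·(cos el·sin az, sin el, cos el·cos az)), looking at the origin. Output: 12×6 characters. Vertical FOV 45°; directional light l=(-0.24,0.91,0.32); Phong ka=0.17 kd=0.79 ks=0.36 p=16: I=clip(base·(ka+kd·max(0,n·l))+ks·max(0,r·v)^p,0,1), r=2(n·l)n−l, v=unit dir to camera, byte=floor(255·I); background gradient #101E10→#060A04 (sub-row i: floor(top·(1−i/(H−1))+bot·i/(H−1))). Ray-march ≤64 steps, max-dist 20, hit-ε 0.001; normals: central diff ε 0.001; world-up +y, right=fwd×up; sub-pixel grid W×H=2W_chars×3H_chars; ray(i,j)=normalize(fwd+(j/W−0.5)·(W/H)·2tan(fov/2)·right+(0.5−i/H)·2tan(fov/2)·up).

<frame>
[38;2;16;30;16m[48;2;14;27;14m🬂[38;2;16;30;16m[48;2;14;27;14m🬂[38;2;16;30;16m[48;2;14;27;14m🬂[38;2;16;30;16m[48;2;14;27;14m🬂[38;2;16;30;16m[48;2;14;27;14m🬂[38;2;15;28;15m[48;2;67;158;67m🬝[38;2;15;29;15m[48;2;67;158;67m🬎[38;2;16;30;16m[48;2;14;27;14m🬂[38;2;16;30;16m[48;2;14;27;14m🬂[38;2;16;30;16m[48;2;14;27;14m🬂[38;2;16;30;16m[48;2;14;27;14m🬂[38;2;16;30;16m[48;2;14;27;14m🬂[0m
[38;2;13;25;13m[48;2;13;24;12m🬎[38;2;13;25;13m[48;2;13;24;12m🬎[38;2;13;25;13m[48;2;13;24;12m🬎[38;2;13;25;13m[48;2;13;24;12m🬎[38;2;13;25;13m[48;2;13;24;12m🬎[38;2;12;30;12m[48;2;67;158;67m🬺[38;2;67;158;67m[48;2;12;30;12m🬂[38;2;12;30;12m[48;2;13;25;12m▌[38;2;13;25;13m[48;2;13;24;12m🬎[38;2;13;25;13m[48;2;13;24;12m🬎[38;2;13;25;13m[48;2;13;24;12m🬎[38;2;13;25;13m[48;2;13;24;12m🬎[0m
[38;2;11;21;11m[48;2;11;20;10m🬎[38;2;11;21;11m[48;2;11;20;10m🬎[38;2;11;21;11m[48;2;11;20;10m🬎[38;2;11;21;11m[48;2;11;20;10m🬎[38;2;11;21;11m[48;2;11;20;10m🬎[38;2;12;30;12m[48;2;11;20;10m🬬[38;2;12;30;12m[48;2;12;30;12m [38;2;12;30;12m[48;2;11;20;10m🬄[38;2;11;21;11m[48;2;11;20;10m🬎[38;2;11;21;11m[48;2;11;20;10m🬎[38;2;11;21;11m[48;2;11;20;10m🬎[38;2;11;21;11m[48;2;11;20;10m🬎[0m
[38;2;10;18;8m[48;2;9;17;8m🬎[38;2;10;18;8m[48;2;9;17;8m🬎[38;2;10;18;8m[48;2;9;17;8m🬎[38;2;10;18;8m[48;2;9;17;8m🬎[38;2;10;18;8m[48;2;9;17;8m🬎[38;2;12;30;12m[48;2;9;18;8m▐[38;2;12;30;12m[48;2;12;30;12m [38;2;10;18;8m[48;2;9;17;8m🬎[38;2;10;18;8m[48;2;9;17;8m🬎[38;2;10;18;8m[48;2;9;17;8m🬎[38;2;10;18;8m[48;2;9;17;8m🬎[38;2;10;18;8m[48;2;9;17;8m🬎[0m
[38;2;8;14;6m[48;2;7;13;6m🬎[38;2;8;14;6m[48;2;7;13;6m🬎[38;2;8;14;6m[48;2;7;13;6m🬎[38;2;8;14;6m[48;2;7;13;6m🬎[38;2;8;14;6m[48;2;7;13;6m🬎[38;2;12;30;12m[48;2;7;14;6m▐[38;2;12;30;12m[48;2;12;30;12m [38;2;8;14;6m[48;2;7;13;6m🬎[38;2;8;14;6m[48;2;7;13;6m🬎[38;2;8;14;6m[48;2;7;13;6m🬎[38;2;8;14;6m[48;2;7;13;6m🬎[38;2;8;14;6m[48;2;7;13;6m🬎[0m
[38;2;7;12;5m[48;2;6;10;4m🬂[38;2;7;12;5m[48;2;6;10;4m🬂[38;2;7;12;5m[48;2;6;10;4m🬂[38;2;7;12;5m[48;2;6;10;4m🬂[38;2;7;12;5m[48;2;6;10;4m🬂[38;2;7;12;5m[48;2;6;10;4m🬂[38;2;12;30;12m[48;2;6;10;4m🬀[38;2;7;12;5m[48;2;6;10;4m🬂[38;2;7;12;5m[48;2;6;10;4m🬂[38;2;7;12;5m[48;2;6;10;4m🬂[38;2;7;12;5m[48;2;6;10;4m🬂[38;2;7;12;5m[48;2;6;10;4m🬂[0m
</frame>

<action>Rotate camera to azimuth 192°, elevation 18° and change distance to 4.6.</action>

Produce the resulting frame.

<frame>
[38;2;16;30;16m[48;2;14;27;14m🬂[38;2;16;30;16m[48;2;14;27;14m🬂[38;2;16;30;16m[48;2;14;27;14m🬂[38;2;16;30;16m[48;2;14;27;14m🬂[38;2;16;30;16m[48;2;14;27;14m🬂[38;2;16;30;16m[48;2;12;30;12m🬂[38;2;16;30;16m[48;2;12;30;12m🬂[38;2;15;31;15m[48;2;14;27;14m🬕[38;2;16;30;16m[48;2;14;27;14m🬂[38;2;16;30;16m[48;2;14;27;14m🬂[38;2;16;30;16m[48;2;14;27;14m🬂[38;2;16;30;16m[48;2;14;27;14m🬂[0m
[38;2;13;25;13m[48;2;13;24;12m🬎[38;2;13;25;13m[48;2;13;24;12m🬎[38;2;13;25;13m[48;2;13;24;12m🬎[38;2;13;25;13m[48;2;13;24;12m🬎[38;2;13;25;13m[48;2;13;24;12m🬎[38;2;12;30;12m[48;2;12;30;12m [38;2;12;30;12m[48;2;12;30;12m [38;2;14;35;14m[48;2;13;25;12m▌[38;2;13;25;13m[48;2;13;24;12m🬎[38;2;13;25;13m[48;2;13;24;12m🬎[38;2;13;25;13m[48;2;13;24;12m🬎[38;2;13;25;13m[48;2;13;24;12m🬎[0m
[38;2;11;21;11m[48;2;11;20;10m🬎[38;2;11;21;11m[48;2;11;20;10m🬎[38;2;11;21;11m[48;2;11;20;10m🬎[38;2;11;21;11m[48;2;11;20;10m🬎[38;2;11;21;11m[48;2;11;20;10m🬎[38;2;12;30;12m[48;2;12;30;12m [38;2;12;30;12m[48;2;12;30;12m [38;2;15;38;15m[48;2;11;21;10m▌[38;2;11;21;11m[48;2;11;20;10m🬎[38;2;11;21;11m[48;2;11;20;10m🬎[38;2;11;21;11m[48;2;11;20;10m🬎[38;2;11;21;11m[48;2;11;20;10m🬎[0m
[38;2;10;18;8m[48;2;9;17;8m🬎[38;2;10;18;8m[48;2;9;17;8m🬎[38;2;10;18;8m[48;2;9;17;8m🬎[38;2;10;18;8m[48;2;9;17;8m🬎[38;2;10;18;8m[48;2;9;17;8m🬎[38;2;12;30;12m[48;2;12;30;12m [38;2;12;30;12m[48;2;12;30;12m [38;2;17;41;17m[48;2;9;18;8m▌[38;2;10;18;8m[48;2;9;17;8m🬎[38;2;10;18;8m[48;2;9;17;8m🬎[38;2;10;18;8m[48;2;9;17;8m🬎[38;2;10;18;8m[48;2;9;17;8m🬎[0m
[38;2;8;14;6m[48;2;7;13;6m🬎[38;2;8;14;6m[48;2;7;13;6m🬎[38;2;8;14;6m[48;2;7;13;6m🬎[38;2;8;14;6m[48;2;7;13;6m🬎[38;2;8;14;6m[48;2;7;13;6m🬎[38;2;12;30;12m[48;2;12;30;12m [38;2;12;30;12m[48;2;12;30;12m [38;2;19;45;19m[48;2;7;14;6m▌[38;2;8;14;6m[48;2;7;13;6m🬎[38;2;8;14;6m[48;2;7;13;6m🬎[38;2;8;14;6m[48;2;7;13;6m🬎[38;2;8;14;6m[48;2;7;13;6m🬎[0m
[38;2;7;12;5m[48;2;6;10;4m🬂[38;2;7;12;5m[48;2;6;10;4m🬂[38;2;7;12;5m[48;2;6;10;4m🬂[38;2;7;12;5m[48;2;6;10;4m🬂[38;2;7;12;5m[48;2;6;10;4m🬂[38;2;12;30;12m[48;2;6;10;4m🬬[38;2;12;30;12m[48;2;12;30;12m [38;2;21;50;21m[48;2;6;10;4m🬄[38;2;7;12;5m[48;2;6;10;4m🬂[38;2;7;12;5m[48;2;6;10;4m🬂[38;2;7;12;5m[48;2;6;10;4m🬂[38;2;7;12;5m[48;2;6;10;4m🬂[0m
</frame>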